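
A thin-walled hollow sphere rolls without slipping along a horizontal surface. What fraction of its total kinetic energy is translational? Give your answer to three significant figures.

fraction ≈ 0.600

For this body I = (2/3)MR², i.e. k = I/(MR²) = 2/3.
With ω = v/R, KE_trans = ½Mv² and KE_rot = ½Iω² = ½kMv², so KE_total = ½(1+k)Mv².
The translational fraction is therefore 1/(1+k) = 1/1.667 ≈ 0.600.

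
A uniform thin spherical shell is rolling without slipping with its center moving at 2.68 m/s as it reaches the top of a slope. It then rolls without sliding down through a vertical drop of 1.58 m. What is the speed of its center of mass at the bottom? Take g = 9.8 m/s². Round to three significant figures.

The moment of inertia is (2/3)MR², giving k ≡ I/(MR²) = 2/3.
Rolling without slipping gives ω = v/R, so the total kinetic energy is ½Mv² + ½Iω² = ½(1+k)Mv² = (5/6)Mv².
Conserving energy between top and bottom: (5/6)Mv² = (5/6)Mv₀² + Mgh, hence v² = v₀² + 2gh/(1+k).
v = √(2.68² + 2×9.8×1.58/1.667) = √25.76 ≈ 5.08 m/s.

v ≈ 5.08 m/s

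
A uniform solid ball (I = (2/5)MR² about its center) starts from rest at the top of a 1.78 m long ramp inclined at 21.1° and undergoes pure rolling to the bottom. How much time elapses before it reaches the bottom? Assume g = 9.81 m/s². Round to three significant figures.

The moment of inertia is (2/5)MR², giving k ≡ I/(MR²) = 0.4.
Along the incline Mg sinθ − f = Ma, and torque about the center fR = Iα = kMR²(a/R) gives f = kMa.
Hence a = g sinθ/(1+k) = 9.81×sin21.1°/1.4 = 2.523 m/s².
With constant a from rest, t = √(2L/a) = √(2·1.78/2.523) ≈ 1.19 s.

t ≈ 1.19 s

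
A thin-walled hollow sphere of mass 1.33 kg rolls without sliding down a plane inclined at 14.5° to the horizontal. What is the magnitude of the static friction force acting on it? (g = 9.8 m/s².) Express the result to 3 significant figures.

f ≈ 1.31 N

With I = (2/3)MR², the ratio k = I/(MR²) is 2/3.
Along the incline Mg sinθ − f = Ma, and torque about the center fR = Iα = kMR²(a/R) gives f = kMa.
Combining, a = g sinθ/(1+k) and f = kMa = kMg sinθ/(1+k).
f = (2/3) × 1.33 × 9.8 × sin14.5° / 1.667 ≈ 1.31 N.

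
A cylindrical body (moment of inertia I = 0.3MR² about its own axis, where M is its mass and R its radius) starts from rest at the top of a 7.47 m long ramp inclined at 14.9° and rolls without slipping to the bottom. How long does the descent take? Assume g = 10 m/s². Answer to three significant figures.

t ≈ 2.75 s

The moment of inertia is 0.3MR², giving k ≡ I/(MR²) = 0.3.
Newton's second law down the slope: Mg sinθ − f = Ma. The torque equation fR = Iα (with α = a/R) gives f = kMa.
Hence a = g sinθ/(1+k) = 10×sin14.9°/1.3 = 1.978 m/s².
Starting from rest, L = ½at², so t = √(2L/a) = √(2×7.47/1.978) ≈ 2.75 s.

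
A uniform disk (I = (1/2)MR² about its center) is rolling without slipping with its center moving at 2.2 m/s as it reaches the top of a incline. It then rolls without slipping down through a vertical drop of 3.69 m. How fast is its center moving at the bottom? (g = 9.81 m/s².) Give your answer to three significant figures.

With I = (1/2)MR², the ratio k = I/(MR²) is 0.5.
Rolling without slipping gives ω = v/R, so the total kinetic energy is ½Mv² + ½Iω² = ½(1+k)Mv² = (3/4)Mv².
Energy conservation: (3/4)Mv₀² + Mgh = (3/4)Mv², so v² = v₀² + 2gh/(1+k).
v = √(2.2² + 2×9.81×3.69/1.5) = √53.11 ≈ 7.29 m/s.

v ≈ 7.29 m/s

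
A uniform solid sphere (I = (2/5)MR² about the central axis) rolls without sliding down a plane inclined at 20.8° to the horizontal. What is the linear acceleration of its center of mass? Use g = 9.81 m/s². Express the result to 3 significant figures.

With I = (2/5)MR², the ratio k = I/(MR²) is 0.4.
Newton's second law down the slope: Mg sinθ − f = Ma. The torque equation fR = Iα (with α = a/R) gives f = kMa.
Eliminating f: Mg sinθ = (1+k)Ma, so a = g sinθ/(1+k) = 9.81 × sin20.8° / 1.4 ≈ 2.49 m/s².

a ≈ 2.49 m/s²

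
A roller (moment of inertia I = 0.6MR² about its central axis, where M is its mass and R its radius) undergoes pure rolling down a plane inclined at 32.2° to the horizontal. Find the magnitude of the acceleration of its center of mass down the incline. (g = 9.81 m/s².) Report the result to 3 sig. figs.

a ≈ 3.27 m/s²

The moment of inertia is 0.6MR², giving k ≡ I/(MR²) = 0.6.
Newton's second law down the slope: Mg sinθ − f = Ma. The torque equation fR = Iα (with α = a/R) gives f = kMa.
Eliminating f: Mg sinθ = (1+k)Ma, so a = g sinθ/(1+k) = 9.81 × sin32.2° / 1.6 ≈ 3.27 m/s².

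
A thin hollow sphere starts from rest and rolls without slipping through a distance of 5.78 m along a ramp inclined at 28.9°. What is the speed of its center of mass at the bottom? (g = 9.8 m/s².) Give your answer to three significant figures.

v ≈ 5.73 m/s

With I = (2/3)MR², the ratio k = I/(MR²) is 2/3.
Rolling without slipping gives ω = v/R, so the total kinetic energy is ½Mv² + ½Iω² = ½(1+k)Mv² = (5/6)Mv².
The vertical drop is h = L sinθ = 5.78 × sin28.9° = 2.793 m.
Setting Mgh = (5/6)Mv² gives v = √(2gh/(1+k)) = √(2·9.8·2.793/1.667) ≈ 5.73 m/s.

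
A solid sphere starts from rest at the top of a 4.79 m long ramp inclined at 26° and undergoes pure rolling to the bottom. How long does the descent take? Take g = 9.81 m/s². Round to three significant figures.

The moment of inertia is (2/5)MR², giving k ≡ I/(MR²) = 0.4.
Newton's second law down the slope: Mg sinθ − f = Ma. The torque equation fR = Iα (with α = a/R) gives f = kMa.
Hence a = g sinθ/(1+k) = 9.81×sin26°/1.4 = 3.072 m/s².
Starting from rest, L = ½at², so t = √(2L/a) = √(2×4.79/3.072) ≈ 1.77 s.

t ≈ 1.77 s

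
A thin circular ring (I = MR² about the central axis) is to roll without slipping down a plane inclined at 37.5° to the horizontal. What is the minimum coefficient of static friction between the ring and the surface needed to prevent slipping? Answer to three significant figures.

μ_min ≈ 0.384

Here I = MR², so the shape factor k = I/(MR²) = 1.
Newton's second law down the slope: Mg sinθ − f = Ma. The torque equation fR = Iα (with α = a/R) gives f = kMa.
These give a = g sinθ/(1+k) and the required friction f = kMg sinθ/(1+k).
With N = Mg cosθ, the no-slip condition f ≤ μN gives μ_min = f/N = k tanθ/(1+k).
μ_min = 1 × tan37.5° / 2 ≈ 0.384.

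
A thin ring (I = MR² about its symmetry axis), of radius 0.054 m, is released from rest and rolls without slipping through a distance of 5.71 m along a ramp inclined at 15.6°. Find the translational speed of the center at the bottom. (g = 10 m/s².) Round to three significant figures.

With I = MR², the ratio k = I/(MR²) is 1.
The rolling condition ω = v/R makes the rotational term ½I(v/R)² = ½kMv², so KE_total = ½(1+k)Mv² = Mv².
The vertical drop is h = L sinθ = 5.71 × sin15.6° = 1.536 m.
Energy conservation: Mgh = Mv², so v = √(2gh/(1+k)) = √(2 × 10 × 1.536 / 2) ≈ 3.92 m/s.

v ≈ 3.92 m/s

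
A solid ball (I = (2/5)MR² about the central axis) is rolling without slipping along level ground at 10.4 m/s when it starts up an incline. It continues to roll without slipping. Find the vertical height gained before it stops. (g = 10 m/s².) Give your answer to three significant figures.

h ≈ 7.57 m

With I = (2/5)MR², the ratio k = I/(MR²) is 0.4.
Since it rolls without slipping, ω = v/R and KE = ½Mv² + ½Iω² = ½(1+k)Mv² = (7/10)Mv².
At the top the kinetic energy is zero, so (7/10)Mv₀² = Mgh.
Thus h = (1+k)v₀²/(2g) = 1.4 × 10.4² / (2 × 10) ≈ 7.57 m.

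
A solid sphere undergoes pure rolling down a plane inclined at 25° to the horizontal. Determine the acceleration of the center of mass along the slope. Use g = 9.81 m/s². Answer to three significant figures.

a ≈ 2.96 m/s²

For this body I = (2/5)MR², i.e. k = I/(MR²) = 0.4.
Translational: Mg sinθ − f = Ma. Rotational about the CM: fR = Iα = kMRa, so f = kMa.
Eliminating f: Mg sinθ = (1+k)Ma, so a = g sinθ/(1+k) = 9.81 × sin25° / 1.4 ≈ 2.96 m/s².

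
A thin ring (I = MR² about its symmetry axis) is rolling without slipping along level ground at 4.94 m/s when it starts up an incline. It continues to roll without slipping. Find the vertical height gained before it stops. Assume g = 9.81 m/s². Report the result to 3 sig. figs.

With I = MR², the ratio k = I/(MR²) is 1.
Pure rolling means v = ωR; then KE = ½Mv² + ½I(v/R)² = ½(1+k)Mv² = Mv².
All of this converts to potential energy at the highest point: Mv₀² = Mgh.
Thus h = (1+k)v₀²/(2g) = 2 × 4.94² / (2 × 9.81) ≈ 2.49 m.

h ≈ 2.49 m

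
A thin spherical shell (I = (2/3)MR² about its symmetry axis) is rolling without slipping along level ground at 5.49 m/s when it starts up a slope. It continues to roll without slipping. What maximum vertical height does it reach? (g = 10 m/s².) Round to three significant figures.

h ≈ 2.51 m

With I = (2/3)MR², the ratio k = I/(MR²) is 2/3.
The rolling condition ω = v/R makes the rotational term ½I(v/R)² = ½kMv², so KE_total = ½(1+k)Mv² = (5/6)Mv².
All of this converts to potential energy at the highest point: (5/6)Mv₀² = Mgh.
Thus h = (1+k)v₀²/(2g) = 1.667 × 5.49² / (2 × 10) ≈ 2.51 m.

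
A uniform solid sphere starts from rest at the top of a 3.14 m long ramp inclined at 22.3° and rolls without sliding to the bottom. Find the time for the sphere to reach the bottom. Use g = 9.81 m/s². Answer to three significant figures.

t ≈ 1.54 s

With I = (2/5)MR², the ratio k = I/(MR²) is 0.4.
Newton's second law down the slope: Mg sinθ − f = Ma. The torque equation fR = Iα (with α = a/R) gives f = kMa.
Hence a = g sinθ/(1+k) = 9.81×sin22.3°/1.4 = 2.659 m/s².
Starting from rest, L = ½at², so t = √(2L/a) = √(2×3.14/2.659) ≈ 1.54 s.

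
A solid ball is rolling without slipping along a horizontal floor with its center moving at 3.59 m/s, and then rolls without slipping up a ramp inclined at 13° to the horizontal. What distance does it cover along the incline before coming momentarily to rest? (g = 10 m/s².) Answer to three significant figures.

d ≈ 4.01 m

Here I = (2/5)MR², so the shape factor k = I/(MR²) = 0.4.
The rolling condition ω = v/R makes the rotational term ½I(v/R)² = ½kMv², so KE_total = ½(1+k)Mv² = (7/10)Mv².
Setting this equal to Mgh gives the vertical rise h = (1+k)v₀²/(2g) = 1.4×3.59²/(2×10) = 0.9022 m.
Along the incline, d = h/sinθ = 0.9022/sin13° ≈ 4.01 m.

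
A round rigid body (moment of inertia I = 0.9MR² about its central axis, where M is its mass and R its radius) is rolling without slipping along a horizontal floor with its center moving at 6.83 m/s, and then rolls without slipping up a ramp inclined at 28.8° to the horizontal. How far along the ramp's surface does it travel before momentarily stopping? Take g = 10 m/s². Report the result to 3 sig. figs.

d ≈ 9.20 m

The moment of inertia is 0.9MR², giving k ≡ I/(MR²) = 0.9.
Pure rolling means v = ωR; then KE = ½Mv² + ½I(v/R)² = ½(1+k)Mv² = (19/20)Mv².
Setting this equal to Mgh gives the vertical rise h = (1+k)v₀²/(2g) = 1.9×6.83²/(2×10) = 4.432 m.
Along the incline, d = h/sinθ = 4.432/sin28.8° ≈ 9.20 m.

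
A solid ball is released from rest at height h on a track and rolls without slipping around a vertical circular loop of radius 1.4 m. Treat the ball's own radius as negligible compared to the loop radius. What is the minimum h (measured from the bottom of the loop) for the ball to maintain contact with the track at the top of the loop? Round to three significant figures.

For this body I = (2/5)MR², i.e. k = I/(MR²) = 0.4.
At the top of the loop, the minimum-contact condition is Mg = Mv_top²/r, so v_top² = gr.
With ω = v/R, the kinetic energy at speed v is ½(1+k)Mv² = (7/10)Mv².
Energy conservation from release (height h) to the top (height 2r): Mgh = Mg(2r) + (7/10)M·gr.
Thus h_min = 2r + (1+k)r/2 = r(2 + 1.4/2) = 1.4 × 2.7 ≈ 3.78 m.

h_min ≈ 3.78 m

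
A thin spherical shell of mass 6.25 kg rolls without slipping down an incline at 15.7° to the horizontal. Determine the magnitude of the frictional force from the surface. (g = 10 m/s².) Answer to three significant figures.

With I = (2/3)MR², the ratio k = I/(MR²) is 2/3.
Along the incline Mg sinθ − f = Ma, and torque about the center fR = Iα = kMR²(a/R) gives f = kMa.
Combining, a = g sinθ/(1+k) and f = kMa = kMg sinθ/(1+k).
f = (2/3) × 6.25 × 10 × sin15.7° / 1.667 ≈ 6.77 N.

f ≈ 6.77 N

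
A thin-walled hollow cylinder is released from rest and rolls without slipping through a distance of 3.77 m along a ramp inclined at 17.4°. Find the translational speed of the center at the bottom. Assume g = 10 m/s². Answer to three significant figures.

v ≈ 3.36 m/s

With I = MR², the ratio k = I/(MR²) is 1.
Pure rolling means v = ωR; then KE = ½Mv² + ½I(v/R)² = ½(1+k)Mv² = Mv².
The vertical drop is h = L sinθ = 3.77 × sin17.4° = 1.127 m.
Energy conservation: Mgh = Mv², so v = √(2gh/(1+k)) = √(2 × 10 × 1.127 / 2) ≈ 3.36 m/s.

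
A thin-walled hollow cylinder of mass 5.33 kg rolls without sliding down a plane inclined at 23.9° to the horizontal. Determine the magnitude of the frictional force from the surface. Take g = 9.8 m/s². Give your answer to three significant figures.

f ≈ 10.6 N

Here I = MR², so the shape factor k = I/(MR²) = 1.
Translational: Mg sinθ − f = Ma. Rotational about the CM: fR = Iα = kMRa, so f = kMa.
Combining, a = g sinθ/(1+k) and f = kMa = kMg sinθ/(1+k).
f = 1 × 5.33 × 9.8 × sin23.9° / 2 ≈ 10.6 N.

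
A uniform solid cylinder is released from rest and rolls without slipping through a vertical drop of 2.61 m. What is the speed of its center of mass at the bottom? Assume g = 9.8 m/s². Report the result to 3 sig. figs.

The moment of inertia is (1/2)MR², giving k ≡ I/(MR²) = 0.5.
Since it rolls without slipping, ω = v/R and KE = ½Mv² + ½Iω² = ½(1+k)Mv² = (3/4)Mv².
Setting Mgh = (3/4)Mv² gives v = √(2gh/(1+k)) = √(2·9.8·2.61/1.5) ≈ 5.84 m/s.

v ≈ 5.84 m/s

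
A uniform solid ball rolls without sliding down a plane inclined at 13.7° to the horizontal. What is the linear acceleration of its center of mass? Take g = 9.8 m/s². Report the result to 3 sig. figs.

a ≈ 1.66 m/s²

The moment of inertia is (2/5)MR², giving k ≡ I/(MR²) = 0.4.
Along the incline Mg sinθ − f = Ma, and torque about the center fR = Iα = kMR²(a/R) gives f = kMa.
Eliminating f: Mg sinθ = (1+k)Ma, so a = g sinθ/(1+k) = 9.8 × sin13.7° / 1.4 ≈ 1.66 m/s².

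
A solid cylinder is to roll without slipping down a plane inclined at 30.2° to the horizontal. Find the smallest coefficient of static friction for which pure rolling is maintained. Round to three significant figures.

μ_min ≈ 0.194

For this body I = (1/2)MR², i.e. k = I/(MR²) = 0.5.
Newton's second law down the slope: Mg sinθ − f = Ma. The torque equation fR = Iα (with α = a/R) gives f = kMa.
These give a = g sinθ/(1+k) and the required friction f = kMg sinθ/(1+k).
With N = Mg cosθ, the no-slip condition f ≤ μN gives μ_min = f/N = k tanθ/(1+k).
μ_min = 0.5 × tan30.2° / 1.5 ≈ 0.194.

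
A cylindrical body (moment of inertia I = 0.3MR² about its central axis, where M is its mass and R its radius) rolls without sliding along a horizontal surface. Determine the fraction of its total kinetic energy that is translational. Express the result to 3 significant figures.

The moment of inertia is 0.3MR², giving k ≡ I/(MR²) = 0.3.
Since ω = v/R, the translational part is ½Mv² and the rotational part is ½I(v/R)² = ½kMv²; the total is ½(1+k)Mv².
The translational fraction is therefore 1/(1+k) = 1/1.3 ≈ 0.769.

fraction ≈ 0.769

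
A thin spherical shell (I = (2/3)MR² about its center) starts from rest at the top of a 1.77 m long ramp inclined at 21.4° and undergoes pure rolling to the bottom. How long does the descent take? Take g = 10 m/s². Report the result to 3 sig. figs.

Here I = (2/3)MR², so the shape factor k = I/(MR²) = 2/3.
Translational: Mg sinθ − f = Ma. Rotational about the CM: fR = Iα = kMRa, so f = kMa.
Hence a = g sinθ/(1+k) = 10×sin21.4°/1.667 = 2.189 m/s².
With constant a from rest, t = √(2L/a) = √(2·1.77/2.189) ≈ 1.27 s.

t ≈ 1.27 s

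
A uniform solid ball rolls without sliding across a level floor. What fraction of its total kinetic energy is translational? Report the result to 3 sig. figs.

With I = (2/5)MR², the ratio k = I/(MR²) is 0.4.
With ω = v/R, KE_trans = ½Mv² and KE_rot = ½Iω² = ½kMv², so KE_total = ½(1+k)Mv².
The translational fraction is therefore 1/(1+k) = 1/1.4 ≈ 0.714.

fraction ≈ 0.714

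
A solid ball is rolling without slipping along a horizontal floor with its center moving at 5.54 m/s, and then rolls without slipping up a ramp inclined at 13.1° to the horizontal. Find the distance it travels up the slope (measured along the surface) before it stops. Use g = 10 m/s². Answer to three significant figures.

d ≈ 9.48 m

For this body I = (2/5)MR², i.e. k = I/(MR²) = 0.4.
Pure rolling means v = ωR; then KE = ½Mv² + ½I(v/R)² = ½(1+k)Mv² = (7/10)Mv².
Setting this equal to Mgh gives the vertical rise h = (1+k)v₀²/(2g) = 1.4×5.54²/(2×10) = 2.148 m.
Along the incline, d = h/sinθ = 2.148/sin13.1° ≈ 9.48 m.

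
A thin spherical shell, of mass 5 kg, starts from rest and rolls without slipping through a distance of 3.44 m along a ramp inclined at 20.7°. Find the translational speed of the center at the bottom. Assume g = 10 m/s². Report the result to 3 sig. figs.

With I = (2/3)MR², the ratio k = I/(MR²) is 2/3.
Rolling without slipping gives ω = v/R, so the total kinetic energy is ½Mv² + ½Iω² = ½(1+k)Mv² = (5/6)Mv².
The vertical drop is h = L sinθ = 3.44 × sin20.7° = 1.216 m.
Setting Mgh = (5/6)Mv² gives v = √(2gh/(1+k)) = √(2·10·1.216/1.667) ≈ 3.82 m/s.

v ≈ 3.82 m/s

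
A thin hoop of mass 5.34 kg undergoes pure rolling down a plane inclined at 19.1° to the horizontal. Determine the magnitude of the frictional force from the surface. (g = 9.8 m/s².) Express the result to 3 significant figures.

f ≈ 8.56 N

The moment of inertia is MR², giving k ≡ I/(MR²) = 1.
Newton's second law down the slope: Mg sinθ − f = Ma. The torque equation fR = Iα (with α = a/R) gives f = kMa.
Combining, a = g sinθ/(1+k) and f = kMa = kMg sinθ/(1+k).
f = 1 × 5.34 × 9.8 × sin19.1° / 2 ≈ 8.56 N.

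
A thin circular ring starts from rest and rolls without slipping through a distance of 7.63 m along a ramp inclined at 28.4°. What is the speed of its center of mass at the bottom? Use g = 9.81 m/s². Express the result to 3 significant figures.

The moment of inertia is MR², giving k ≡ I/(MR²) = 1.
Pure rolling means v = ωR; then KE = ½Mv² + ½I(v/R)² = ½(1+k)Mv² = Mv².
The vertical drop is h = L sinθ = 7.63 × sin28.4° = 3.629 m.
Energy conservation: Mgh = Mv², so v = √(2gh/(1+k)) = √(2 × 9.81 × 3.629 / 2) ≈ 5.97 m/s.

v ≈ 5.97 m/s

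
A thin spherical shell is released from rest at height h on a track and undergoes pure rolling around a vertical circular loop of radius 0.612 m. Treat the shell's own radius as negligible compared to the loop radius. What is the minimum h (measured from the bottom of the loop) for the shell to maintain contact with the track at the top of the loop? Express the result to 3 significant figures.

With I = (2/3)MR², the ratio k = I/(MR²) is 2/3.
At the top of the loop, the minimum-contact condition is Mg = Mv_top²/r, so v_top² = gr.
With ω = v/R, the kinetic energy at speed v is ½(1+k)Mv² = (5/6)Mv².
Energy conservation from release (height h) to the top (height 2r): Mgh = Mg(2r) + (5/6)M·gr.
Thus h_min = 2r + (1+k)r/2 = r(2 + 1.667/2) = 0.612 × 2.833 ≈ 1.73 m.

h_min ≈ 1.73 m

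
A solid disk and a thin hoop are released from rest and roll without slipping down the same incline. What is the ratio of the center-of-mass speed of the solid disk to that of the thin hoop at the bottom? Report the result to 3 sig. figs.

v_ratio ≈ 1.15

Each satisfies Mgh = ½(1+k)Mv² with k = I/(MR²), so v ∝ 1/√(1+k).
For the solid disk k = 0.5; for the thin hoop k = 1.
v₁/v₂ = √((1+k₂)/(1+k₁)) = √(2/1.5) ≈ 1.15.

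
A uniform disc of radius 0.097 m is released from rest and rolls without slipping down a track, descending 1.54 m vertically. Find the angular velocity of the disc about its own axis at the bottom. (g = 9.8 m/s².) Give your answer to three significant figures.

ω ≈ 46.2 rad/s

With I = (1/2)MR², the ratio k = I/(MR²) is 0.5.
The rolling condition ω = v/R makes the rotational term ½I(v/R)² = ½kMv², so KE_total = ½(1+k)Mv² = (3/4)Mv².
Energy conservation Mgh = ½(1+k)Mv² gives v = √(2gh/(1+k)) = √(2 × 9.8 × 1.54 / 1.5) = 4.486 m/s.
Then ω = v/R = 4.486 / 0.097 ≈ 46.2 rad/s.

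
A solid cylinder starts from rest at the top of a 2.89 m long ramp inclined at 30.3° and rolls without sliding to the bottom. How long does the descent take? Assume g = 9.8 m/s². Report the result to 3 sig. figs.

Here I = (1/2)MR², so the shape factor k = I/(MR²) = 0.5.
Newton's second law down the slope: Mg sinθ − f = Ma. The torque equation fR = Iα (with α = a/R) gives f = kMa.
Hence a = g sinθ/(1+k) = 9.8×sin30.3°/1.5 = 3.296 m/s².
With constant a from rest, t = √(2L/a) = √(2·2.89/3.296) ≈ 1.32 s.

t ≈ 1.32 s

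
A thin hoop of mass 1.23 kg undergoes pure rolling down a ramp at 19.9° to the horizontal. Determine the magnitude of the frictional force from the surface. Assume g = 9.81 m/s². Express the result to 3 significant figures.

With I = MR², the ratio k = I/(MR²) is 1.
Translational: Mg sinθ − f = Ma. Rotational about the CM: fR = Iα = kMRa, so f = kMa.
Combining, a = g sinθ/(1+k) and f = kMa = kMg sinθ/(1+k).
f = 1 × 1.23 × 9.81 × sin19.9° / 2 ≈ 2.05 N.

f ≈ 2.05 N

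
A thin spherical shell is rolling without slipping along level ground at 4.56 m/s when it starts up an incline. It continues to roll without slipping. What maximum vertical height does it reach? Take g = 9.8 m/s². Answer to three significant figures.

h ≈ 1.77 m

Here I = (2/3)MR², so the shape factor k = I/(MR²) = 2/3.
The rolling condition ω = v/R makes the rotational term ½I(v/R)² = ½kMv², so KE_total = ½(1+k)Mv² = (5/6)Mv².
At the top the kinetic energy is zero, so (5/6)Mv₀² = Mgh.
Thus h = (1+k)v₀²/(2g) = 1.667 × 4.56² / (2 × 9.8) ≈ 1.77 m.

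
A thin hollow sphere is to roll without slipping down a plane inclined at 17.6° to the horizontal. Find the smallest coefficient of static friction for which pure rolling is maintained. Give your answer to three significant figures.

μ_min ≈ 0.127

With I = (2/3)MR², the ratio k = I/(MR²) is 2/3.
Along the incline Mg sinθ − f = Ma, and torque about the center fR = Iα = kMR²(a/R) gives f = kMa.
These give a = g sinθ/(1+k) and the required friction f = kMg sinθ/(1+k).
The normal force is N = Mg cosθ, so μ_min = f/N = k tanθ/(1+k).
μ_min = (2/3) × tan17.6° / 1.667 ≈ 0.127.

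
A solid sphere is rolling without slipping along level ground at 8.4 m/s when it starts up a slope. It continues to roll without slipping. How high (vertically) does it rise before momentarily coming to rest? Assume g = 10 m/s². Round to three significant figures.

h ≈ 4.94 m

The moment of inertia is (2/5)MR², giving k ≡ I/(MR²) = 0.4.
The rolling condition ω = v/R makes the rotational term ½I(v/R)² = ½kMv², so KE_total = ½(1+k)Mv² = (7/10)Mv².
All of this converts to potential energy at the highest point: (7/10)Mv₀² = Mgh.
Thus h = (1+k)v₀²/(2g) = 1.4 × 8.4² / (2 × 10) ≈ 4.94 m.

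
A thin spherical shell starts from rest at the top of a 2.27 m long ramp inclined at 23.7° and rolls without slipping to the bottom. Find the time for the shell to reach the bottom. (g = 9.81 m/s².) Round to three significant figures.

t ≈ 1.39 s

With I = (2/3)MR², the ratio k = I/(MR²) is 2/3.
Along the incline Mg sinθ − f = Ma, and torque about the center fR = Iα = kMR²(a/R) gives f = kMa.
Hence a = g sinθ/(1+k) = 9.81×sin23.7°/1.667 = 2.366 m/s².
Starting from rest, L = ½at², so t = √(2L/a) = √(2×2.27/2.366) ≈ 1.39 s.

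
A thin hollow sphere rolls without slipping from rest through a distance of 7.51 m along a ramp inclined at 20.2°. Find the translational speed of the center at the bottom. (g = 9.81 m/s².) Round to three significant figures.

The moment of inertia is (2/3)MR², giving k ≡ I/(MR²) = 2/3.
Pure rolling means v = ωR; then KE = ½Mv² + ½I(v/R)² = ½(1+k)Mv² = (5/6)Mv².
The vertical drop is h = L sinθ = 7.51 × sin20.2° = 2.593 m.
Setting Mgh = (5/6)Mv² gives v = √(2gh/(1+k)) = √(2·9.81·2.593/1.667) ≈ 5.53 m/s.

v ≈ 5.53 m/s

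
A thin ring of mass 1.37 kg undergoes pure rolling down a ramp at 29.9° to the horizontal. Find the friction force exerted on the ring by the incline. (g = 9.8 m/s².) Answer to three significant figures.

f ≈ 3.35 N

For this body I = MR², i.e. k = I/(MR²) = 1.
Along the incline Mg sinθ − f = Ma, and torque about the center fR = Iα = kMR²(a/R) gives f = kMa.
Combining, a = g sinθ/(1+k) and f = kMa = kMg sinθ/(1+k).
f = 1 × 1.37 × 9.8 × sin29.9° / 2 ≈ 3.35 N.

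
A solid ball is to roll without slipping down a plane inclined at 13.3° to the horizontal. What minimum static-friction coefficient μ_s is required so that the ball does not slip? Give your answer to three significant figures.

μ_min ≈ 0.0675

The moment of inertia is (2/5)MR², giving k ≡ I/(MR²) = 0.4.
Newton's second law down the slope: Mg sinθ − f = Ma. The torque equation fR = Iα (with α = a/R) gives f = kMa.
These give a = g sinθ/(1+k) and the required friction f = kMg sinθ/(1+k).
The normal force is N = Mg cosθ, so μ_min = f/N = k tanθ/(1+k).
μ_min = 0.4 × tan13.3° / 1.4 ≈ 0.0675.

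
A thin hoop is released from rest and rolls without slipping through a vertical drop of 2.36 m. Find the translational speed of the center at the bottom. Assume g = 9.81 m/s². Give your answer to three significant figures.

The moment of inertia is MR², giving k ≡ I/(MR²) = 1.
The rolling condition ω = v/R makes the rotational term ½I(v/R)² = ½kMv², so KE_total = ½(1+k)Mv² = Mv².
Energy conservation: Mgh = Mv², so v = √(2gh/(1+k)) = √(2 × 9.81 × 2.36 / 2) ≈ 4.81 m/s.

v ≈ 4.81 m/s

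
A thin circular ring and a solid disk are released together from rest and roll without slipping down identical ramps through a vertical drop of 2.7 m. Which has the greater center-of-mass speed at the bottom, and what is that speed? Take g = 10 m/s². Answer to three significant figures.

the solid disk, at v ≈ 6.00 m/s

For rolling without slipping, Mgh = ½(1+k)Mv² where k = I/(MR²), so v = √(2gh/(1+k)).
Thin circular ring: k = 1, giving v = √(2×10×2.7/2) = 5.196 m/s.
Solid disk: k = 0.5, giving v = √(2×10×2.7/1.5) = 6 m/s.
The smaller k wins: the solid disk, at ≈ 6.00 m/s.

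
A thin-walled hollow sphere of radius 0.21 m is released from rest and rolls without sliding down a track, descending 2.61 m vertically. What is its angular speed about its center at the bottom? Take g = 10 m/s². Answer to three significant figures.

Here I = (2/3)MR², so the shape factor k = I/(MR²) = 2/3.
Rolling without slipping gives ω = v/R, so the total kinetic energy is ½Mv² + ½Iω² = ½(1+k)Mv² = (5/6)Mv².
Energy conservation Mgh = ½(1+k)Mv² gives v = √(2gh/(1+k)) = √(2 × 10 × 2.61 / 1.667) = 5.596 m/s.
Then ω = v/R = 5.596 / 0.21 ≈ 26.6 rad/s.

ω ≈ 26.6 rad/s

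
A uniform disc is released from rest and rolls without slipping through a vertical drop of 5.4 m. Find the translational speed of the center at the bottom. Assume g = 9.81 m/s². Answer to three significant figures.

v ≈ 8.40 m/s

The moment of inertia is (1/2)MR², giving k ≡ I/(MR²) = 0.5.
The rolling condition ω = v/R makes the rotational term ½I(v/R)² = ½kMv², so KE_total = ½(1+k)Mv² = (3/4)Mv².
Setting Mgh = (3/4)Mv² gives v = √(2gh/(1+k)) = √(2·9.81·5.4/1.5) ≈ 8.40 m/s.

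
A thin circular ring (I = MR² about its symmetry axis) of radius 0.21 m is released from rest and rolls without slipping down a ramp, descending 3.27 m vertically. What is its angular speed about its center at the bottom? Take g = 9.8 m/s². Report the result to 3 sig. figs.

With I = MR², the ratio k = I/(MR²) is 1.
Rolling without slipping gives ω = v/R, so the total kinetic energy is ½Mv² + ½Iω² = ½(1+k)Mv² = Mv².
Energy conservation Mgh = ½(1+k)Mv² gives v = √(2gh/(1+k)) = √(2 × 9.8 × 3.27 / 2) = 5.661 m/s.
The angular speed follows from ω = v/R = 5.661/0.21 ≈ 27.0 rad/s.

ω ≈ 27.0 rad/s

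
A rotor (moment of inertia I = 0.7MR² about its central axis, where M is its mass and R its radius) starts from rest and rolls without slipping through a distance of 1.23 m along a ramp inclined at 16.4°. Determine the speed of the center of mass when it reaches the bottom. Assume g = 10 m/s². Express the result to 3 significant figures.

v ≈ 2.02 m/s

The moment of inertia is 0.7MR², giving k ≡ I/(MR²) = 0.7.
Since it rolls without slipping, ω = v/R and KE = ½Mv² + ½Iω² = ½(1+k)Mv² = (17/20)Mv².
The vertical drop is h = L sinθ = 1.23 × sin16.4° = 0.3473 m.
Energy conservation: Mgh = (17/20)Mv², so v = √(2gh/(1+k)) = √(2 × 10 × 0.3473 / 1.7) ≈ 2.02 m/s.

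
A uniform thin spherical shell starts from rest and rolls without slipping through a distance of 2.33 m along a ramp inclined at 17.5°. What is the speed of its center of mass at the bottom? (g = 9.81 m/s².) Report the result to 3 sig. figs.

v ≈ 2.87 m/s

The moment of inertia is (2/3)MR², giving k ≡ I/(MR²) = 2/3.
The rolling condition ω = v/R makes the rotational term ½I(v/R)² = ½kMv², so KE_total = ½(1+k)Mv² = (5/6)Mv².
The vertical drop is h = L sinθ = 2.33 × sin17.5° = 0.7006 m.
Energy conservation: Mgh = (5/6)Mv², so v = √(2gh/(1+k)) = √(2 × 9.81 × 0.7006 / 1.667) ≈ 2.87 m/s.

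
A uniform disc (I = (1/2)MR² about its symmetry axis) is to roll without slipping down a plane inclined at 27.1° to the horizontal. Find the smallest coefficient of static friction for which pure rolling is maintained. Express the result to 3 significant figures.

μ_min ≈ 0.171

Here I = (1/2)MR², so the shape factor k = I/(MR²) = 0.5.
Newton's second law down the slope: Mg sinθ − f = Ma. The torque equation fR = Iα (with α = a/R) gives f = kMa.
These give a = g sinθ/(1+k) and the required friction f = kMg sinθ/(1+k).
The normal force is N = Mg cosθ, so μ_min = f/N = k tanθ/(1+k).
μ_min = 0.5 × tan27.1° / 1.5 ≈ 0.171.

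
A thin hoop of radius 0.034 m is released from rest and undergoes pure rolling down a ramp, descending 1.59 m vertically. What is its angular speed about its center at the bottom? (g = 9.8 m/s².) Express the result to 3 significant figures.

ω ≈ 116 rad/s

The moment of inertia is MR², giving k ≡ I/(MR²) = 1.
The rolling condition ω = v/R makes the rotational term ½I(v/R)² = ½kMv², so KE_total = ½(1+k)Mv² = Mv².
Energy conservation Mgh = ½(1+k)Mv² gives v = √(2gh/(1+k)) = √(2 × 9.8 × 1.59 / 2) = 3.947 m/s.
The angular speed follows from ω = v/R = 3.947/0.034 ≈ 116 rad/s.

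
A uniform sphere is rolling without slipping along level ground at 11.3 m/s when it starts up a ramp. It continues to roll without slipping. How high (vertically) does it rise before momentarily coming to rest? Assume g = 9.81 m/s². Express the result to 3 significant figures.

h ≈ 9.11 m

The moment of inertia is (2/5)MR², giving k ≡ I/(MR²) = 0.4.
Rolling without slipping gives ω = v/R, so the total kinetic energy is ½Mv² + ½Iω² = ½(1+k)Mv² = (7/10)Mv².
At the top the kinetic energy is zero, so (7/10)Mv₀² = Mgh.
Thus h = (1+k)v₀²/(2g) = 1.4 × 11.3² / (2 × 9.81) ≈ 9.11 m.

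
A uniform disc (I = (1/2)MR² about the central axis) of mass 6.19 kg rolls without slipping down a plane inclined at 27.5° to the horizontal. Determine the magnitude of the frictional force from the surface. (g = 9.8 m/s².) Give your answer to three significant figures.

f ≈ 9.34 N

With I = (1/2)MR², the ratio k = I/(MR²) is 0.5.
Newton's second law down the slope: Mg sinθ − f = Ma. The torque equation fR = Iα (with α = a/R) gives f = kMa.
Combining, a = g sinθ/(1+k) and f = kMa = kMg sinθ/(1+k).
f = 0.5 × 6.19 × 9.8 × sin27.5° / 1.5 ≈ 9.34 N.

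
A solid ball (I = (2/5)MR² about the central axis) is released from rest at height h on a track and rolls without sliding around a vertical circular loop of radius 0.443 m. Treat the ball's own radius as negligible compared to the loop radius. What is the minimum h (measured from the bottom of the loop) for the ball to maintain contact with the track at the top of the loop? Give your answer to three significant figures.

With I = (2/5)MR², the ratio k = I/(MR²) is 0.4.
At the top of the loop, the minimum-contact condition is Mg = Mv_top²/r, so v_top² = gr.
With ω = v/R, the kinetic energy at speed v is ½(1+k)Mv² = (7/10)Mv².
Energy conservation from release (height h) to the top (height 2r): Mgh = Mg(2r) + (7/10)M·gr.
Thus h_min = 2r + (1+k)r/2 = r(2 + 1.4/2) = 0.443 × 2.7 ≈ 1.20 m.

h_min ≈ 1.20 m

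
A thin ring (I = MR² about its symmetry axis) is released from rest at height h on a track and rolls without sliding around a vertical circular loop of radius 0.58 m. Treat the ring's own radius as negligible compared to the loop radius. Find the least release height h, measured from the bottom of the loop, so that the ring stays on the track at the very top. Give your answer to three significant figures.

Here I = MR², so the shape factor k = I/(MR²) = 1.
At the top, contact is just lost when gravity alone supplies the centripetal force: Mg = Mv_top²/r, i.e. v_top² = gr.
With ω = v/R, the kinetic energy at speed v is ½(1+k)Mv² = Mv².
Energy conservation from release (height h) to the top (height 2r): Mgh = Mg(2r) + M·gr.
Thus h_min = 2r + (1+k)r/2 = r(2 + 2/2) = 0.58 × 3 ≈ 1.74 m.

h_min ≈ 1.74 m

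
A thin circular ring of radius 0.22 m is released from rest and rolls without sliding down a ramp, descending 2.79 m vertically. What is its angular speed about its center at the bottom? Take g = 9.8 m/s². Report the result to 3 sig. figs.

ω ≈ 23.8 rad/s

The moment of inertia is MR², giving k ≡ I/(MR²) = 1.
Rolling without slipping gives ω = v/R, so the total kinetic energy is ½Mv² + ½Iω² = ½(1+k)Mv² = Mv².
Energy conservation Mgh = ½(1+k)Mv² gives v = √(2gh/(1+k)) = √(2 × 9.8 × 2.79 / 2) = 5.229 m/s.
The angular speed follows from ω = v/R = 5.229/0.22 ≈ 23.8 rad/s.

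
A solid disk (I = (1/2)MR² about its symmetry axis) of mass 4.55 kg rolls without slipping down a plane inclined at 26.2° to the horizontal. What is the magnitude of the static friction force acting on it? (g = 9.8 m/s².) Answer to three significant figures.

f ≈ 6.56 N

With I = (1/2)MR², the ratio k = I/(MR²) is 0.5.
Newton's second law down the slope: Mg sinθ − f = Ma. The torque equation fR = Iα (with α = a/R) gives f = kMa.
Combining, a = g sinθ/(1+k) and f = kMa = kMg sinθ/(1+k).
f = 0.5 × 4.55 × 9.8 × sin26.2° / 1.5 ≈ 6.56 N.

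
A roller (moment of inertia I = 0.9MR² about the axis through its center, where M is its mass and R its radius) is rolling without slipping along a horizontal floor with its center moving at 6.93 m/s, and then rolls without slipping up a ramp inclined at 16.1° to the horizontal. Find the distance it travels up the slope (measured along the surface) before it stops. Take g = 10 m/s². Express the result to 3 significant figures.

d ≈ 16.5 m

Here I = 0.9MR², so the shape factor k = I/(MR²) = 0.9.
Rolling without slipping gives ω = v/R, so the total kinetic energy is ½Mv² + ½Iω² = ½(1+k)Mv² = (19/20)Mv².
Setting this equal to Mgh gives the vertical rise h = (1+k)v₀²/(2g) = 1.9×6.93²/(2×10) = 4.562 m.
The distance along the slope is d = h/sinθ = 4.562/sin16.1° ≈ 16.5 m.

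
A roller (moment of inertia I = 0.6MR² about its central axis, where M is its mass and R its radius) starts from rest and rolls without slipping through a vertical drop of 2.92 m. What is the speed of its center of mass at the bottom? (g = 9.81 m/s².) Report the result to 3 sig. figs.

Here I = 0.6MR², so the shape factor k = I/(MR²) = 0.6.
Rolling without slipping gives ω = v/R, so the total kinetic energy is ½Mv² + ½Iω² = ½(1+k)Mv² = (4/5)Mv².
Energy conservation: Mgh = (4/5)Mv², so v = √(2gh/(1+k)) = √(2 × 9.81 × 2.92 / 1.6) ≈ 5.98 m/s.

v ≈ 5.98 m/s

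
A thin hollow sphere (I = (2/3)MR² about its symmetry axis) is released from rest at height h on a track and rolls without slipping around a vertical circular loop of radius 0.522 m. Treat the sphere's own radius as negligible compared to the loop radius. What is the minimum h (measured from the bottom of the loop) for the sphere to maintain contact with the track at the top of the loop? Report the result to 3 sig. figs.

With I = (2/3)MR², the ratio k = I/(MR²) is 2/3.
At the top of the loop, the minimum-contact condition is Mg = Mv_top²/r, so v_top² = gr.
With ω = v/R, the kinetic energy at speed v is ½(1+k)Mv² = (5/6)Mv².
Energy conservation from release (height h) to the top (height 2r): Mgh = Mg(2r) + (5/6)M·gr.
Thus h_min = 2r + (1+k)r/2 = r(2 + 1.667/2) = 0.522 × 2.833 ≈ 1.48 m.

h_min ≈ 1.48 m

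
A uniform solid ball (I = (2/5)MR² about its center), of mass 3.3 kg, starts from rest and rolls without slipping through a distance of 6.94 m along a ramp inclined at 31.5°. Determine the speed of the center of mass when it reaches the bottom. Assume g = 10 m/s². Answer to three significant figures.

For this body I = (2/5)MR², i.e. k = I/(MR²) = 0.4.
Rolling without slipping gives ω = v/R, so the total kinetic energy is ½Mv² + ½Iω² = ½(1+k)Mv² = (7/10)Mv².
The vertical drop is h = L sinθ = 6.94 × sin31.5° = 3.626 m.
Setting Mgh = (7/10)Mv² gives v = √(2gh/(1+k)) = √(2·10·3.626/1.4) ≈ 7.20 m/s.

v ≈ 7.20 m/s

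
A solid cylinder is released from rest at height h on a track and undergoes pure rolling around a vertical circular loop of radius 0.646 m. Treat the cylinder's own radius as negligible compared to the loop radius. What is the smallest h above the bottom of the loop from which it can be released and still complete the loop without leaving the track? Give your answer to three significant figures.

Here I = (1/2)MR², so the shape factor k = I/(MR²) = 0.5.
At the top, contact is just lost when gravity alone supplies the centripetal force: Mg = Mv_top²/r, i.e. v_top² = gr.
With ω = v/R, the kinetic energy at speed v is ½(1+k)Mv² = (3/4)Mv².
Energy conservation from release (height h) to the top (height 2r): Mgh = Mg(2r) + (3/4)M·gr.
Thus h_min = 2r + (1+k)r/2 = r(2 + 1.5/2) = 0.646 × 2.75 ≈ 1.78 m.

h_min ≈ 1.78 m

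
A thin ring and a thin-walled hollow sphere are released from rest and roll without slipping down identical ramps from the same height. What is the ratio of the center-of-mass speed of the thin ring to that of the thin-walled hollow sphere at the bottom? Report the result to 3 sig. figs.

Each satisfies Mgh = ½(1+k)Mv² with k = I/(MR²), so v ∝ 1/√(1+k).
For the thin ring k = 1; for the thin-walled hollow sphere k = 2/3.
v₁/v₂ = √((1+k₂)/(1+k₁)) = √(1.667/2) ≈ 0.913.

v_ratio ≈ 0.913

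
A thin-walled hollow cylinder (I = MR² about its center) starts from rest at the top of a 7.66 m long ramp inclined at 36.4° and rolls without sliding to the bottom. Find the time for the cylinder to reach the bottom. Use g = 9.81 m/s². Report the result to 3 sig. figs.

For this body I = MR², i.e. k = I/(MR²) = 1.
Along the incline Mg sinθ − f = Ma, and torque about the center fR = Iα = kMR²(a/R) gives f = kMa.
Hence a = g sinθ/(1+k) = 9.81×sin36.4°/2 = 2.911 m/s².
Starting from rest, L = ½at², so t = √(2L/a) = √(2×7.66/2.911) ≈ 2.29 s.

t ≈ 2.29 s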